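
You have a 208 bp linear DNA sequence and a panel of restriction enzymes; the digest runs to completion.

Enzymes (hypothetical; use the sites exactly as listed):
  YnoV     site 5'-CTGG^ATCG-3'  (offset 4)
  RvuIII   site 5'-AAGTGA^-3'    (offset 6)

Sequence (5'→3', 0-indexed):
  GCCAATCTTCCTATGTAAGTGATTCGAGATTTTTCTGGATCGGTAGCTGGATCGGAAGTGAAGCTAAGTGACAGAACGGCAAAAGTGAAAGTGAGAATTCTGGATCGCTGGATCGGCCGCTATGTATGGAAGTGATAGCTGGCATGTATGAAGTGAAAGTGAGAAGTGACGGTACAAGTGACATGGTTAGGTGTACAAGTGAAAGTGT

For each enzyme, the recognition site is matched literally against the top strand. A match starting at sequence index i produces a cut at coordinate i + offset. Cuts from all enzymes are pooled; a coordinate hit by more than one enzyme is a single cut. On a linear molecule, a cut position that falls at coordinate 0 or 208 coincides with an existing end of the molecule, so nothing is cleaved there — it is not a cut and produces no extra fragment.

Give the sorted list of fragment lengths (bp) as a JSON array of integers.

Site scan:
  YnoV CTGGATCG/4: at [34, 46, 99, 107] ⇒ [38, 50, 103, 111]
  RvuIII AAGTGA/6: at [16, 55, 65, 82, 88, 129, 150, 156, 163, 175, 196] ⇒ [22, 61, 71, 88, 94, 135, 156, 162, 169, 181, 202]

All cut coordinates (distinct, sorted): [22, 38, 50, 61, 71, 88, 94, 103, 111, 135, 156, 162, 169, 181, 202]

Fragments:
  [0,22): 22 bp
  [22,38): 16 bp
  [38,50): 12 bp
  [50,61): 11 bp
  [61,71): 10 bp
  [71,88): 17 bp
  [88,94): 6 bp
  [94,103): 9 bp
  [103,111): 8 bp
  [111,135): 24 bp
  [135,156): 21 bp
  [156,162): 6 bp
  [162,169): 7 bp
  [169,181): 12 bp
  [181,202): 21 bp
  [202,208): 6 bp

[6,6,6,7,8,9,10,11,12,12,16,17,21,21,22,24]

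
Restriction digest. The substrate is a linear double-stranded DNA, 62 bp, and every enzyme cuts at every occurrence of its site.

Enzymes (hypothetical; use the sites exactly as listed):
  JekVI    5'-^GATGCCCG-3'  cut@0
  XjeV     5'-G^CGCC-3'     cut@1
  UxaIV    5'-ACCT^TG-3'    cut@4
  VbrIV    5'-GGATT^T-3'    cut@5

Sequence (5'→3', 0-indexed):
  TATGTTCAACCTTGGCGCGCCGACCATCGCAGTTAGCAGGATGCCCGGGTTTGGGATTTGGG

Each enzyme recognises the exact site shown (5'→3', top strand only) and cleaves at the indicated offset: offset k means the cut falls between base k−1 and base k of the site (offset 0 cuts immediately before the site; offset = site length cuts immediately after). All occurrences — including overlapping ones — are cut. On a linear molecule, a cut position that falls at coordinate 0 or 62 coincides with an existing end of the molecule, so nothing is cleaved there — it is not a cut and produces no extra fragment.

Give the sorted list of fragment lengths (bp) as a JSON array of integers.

Per-enzyme occurrences:
  JekVI GATGCCCG/0: at [39] ⇒ [39]
  XjeV GCGCC/1: at [16] ⇒ [17]
  UxaIV ACCTTG/4: at [8] ⇒ [12]
  VbrIV GGATTT/5: at [53] ⇒ [58]

Pooled cuts: [12, 17, 39, 58]

Fragments:
  [0,12): 12 bp
  [12,17): 5 bp
  [17,39): 22 bp
  [39,58): 19 bp
  [58,62): 4 bp

[4,5,12,19,22]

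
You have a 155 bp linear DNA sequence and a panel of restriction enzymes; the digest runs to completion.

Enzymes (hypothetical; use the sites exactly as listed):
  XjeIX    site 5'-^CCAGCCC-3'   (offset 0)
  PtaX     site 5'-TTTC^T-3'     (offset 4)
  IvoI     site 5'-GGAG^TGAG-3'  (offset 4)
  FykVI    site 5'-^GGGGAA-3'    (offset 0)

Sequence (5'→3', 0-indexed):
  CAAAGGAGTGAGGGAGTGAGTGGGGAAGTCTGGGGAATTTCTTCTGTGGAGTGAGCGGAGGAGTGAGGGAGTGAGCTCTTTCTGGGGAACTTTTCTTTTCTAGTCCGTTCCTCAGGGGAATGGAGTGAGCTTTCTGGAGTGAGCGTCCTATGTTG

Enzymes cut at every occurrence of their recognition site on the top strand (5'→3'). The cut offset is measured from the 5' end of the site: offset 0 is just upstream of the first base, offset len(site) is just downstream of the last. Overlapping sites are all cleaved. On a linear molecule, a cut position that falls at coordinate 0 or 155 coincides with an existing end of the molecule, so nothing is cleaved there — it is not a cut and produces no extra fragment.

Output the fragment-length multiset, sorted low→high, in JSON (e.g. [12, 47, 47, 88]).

[1,5,5,5,8,8,8,9,10,10,10,11,11,12,12,14,16]

Scan for sites:
  XjeIX (CCAGCCC, off=0): no sites
  PtaX (TTTCT, off=4): starts [37, 78, 91, 96, 130] → cuts [41, 82, 95, 100, 134]
  IvoI (GGAGTGAG, off=4): starts [4, 12, 47, 59, 67, 121, 135] → cuts [8, 16, 51, 63, 71, 125, 139]
  FykVI (GGGGAA, off=0): starts [21, 31, 83, 114] → cuts [21, 31, 83, 114]

Pooled cuts: [8, 16, 21, 31, 41, 51, 63, 71, 82, 83, 95, 100, 114, 125, 134, 139]

Fragments:
  [0,8): 8 bp
  [8,16): 8 bp
  [16,21): 5 bp
  [21,31): 10 bp
  [31,41): 10 bp
  [41,51): 10 bp
  [51,63): 12 bp
  [63,71): 8 bp
  [71,82): 11 bp
  [82,83): 1 bp
  [83,95): 12 bp
  [95,100): 5 bp
  [100,114): 14 bp
  [114,125): 11 bp
  [125,134): 9 bp
  [134,139): 5 bp
  [139,155): 16 bp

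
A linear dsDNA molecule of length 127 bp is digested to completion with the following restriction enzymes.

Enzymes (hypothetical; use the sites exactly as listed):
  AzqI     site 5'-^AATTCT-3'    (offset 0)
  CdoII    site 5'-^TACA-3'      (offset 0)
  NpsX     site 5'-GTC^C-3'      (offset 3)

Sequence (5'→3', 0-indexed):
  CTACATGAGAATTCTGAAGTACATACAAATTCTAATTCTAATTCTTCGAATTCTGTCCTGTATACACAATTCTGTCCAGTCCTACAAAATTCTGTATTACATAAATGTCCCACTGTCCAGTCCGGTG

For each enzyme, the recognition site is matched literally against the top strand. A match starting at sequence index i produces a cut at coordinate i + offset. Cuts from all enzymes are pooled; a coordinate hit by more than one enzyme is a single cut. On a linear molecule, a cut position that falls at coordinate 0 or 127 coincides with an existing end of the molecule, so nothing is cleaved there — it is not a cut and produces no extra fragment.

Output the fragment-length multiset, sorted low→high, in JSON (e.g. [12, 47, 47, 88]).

Per-enzyme occurrences:
  AzqI AATTCT/0: at [9, 27, 33, 39, 48, 67, 87] ⇒ [9, 27, 33, 39, 48, 67, 87]
  CdoII TACA/0: at [1, 19, 23, 62, 82, 97] ⇒ [1, 19, 23, 62, 82, 97]
  NpsX GTCC/3: at [54, 73, 78, 106, 114, 119] ⇒ [57, 76, 81, 109, 117, 122]

All cut coordinates (distinct, sorted): [1, 9, 19, 23, 27, 33, 39, 48, 57, 62, 67, 76, 81, 82, 87, 97, 109, 117, 122]

Fragments:
  [0,1): 1 bp
  [1,9): 8 bp
  [9,19): 10 bp
  [19,23): 4 bp
  [23,27): 4 bp
  [27,33): 6 bp
  [33,39): 6 bp
  [39,48): 9 bp
  [48,57): 9 bp
  [57,62): 5 bp
  [62,67): 5 bp
  [67,76): 9 bp
  [76,81): 5 bp
  [81,82): 1 bp
  [82,87): 5 bp
  [87,97): 10 bp
  [97,109): 12 bp
  [109,117): 8 bp
  [117,122): 5 bp
  [122,127): 5 bp

[1,1,4,4,5,5,5,5,5,5,6,6,8,8,9,9,9,10,10,12]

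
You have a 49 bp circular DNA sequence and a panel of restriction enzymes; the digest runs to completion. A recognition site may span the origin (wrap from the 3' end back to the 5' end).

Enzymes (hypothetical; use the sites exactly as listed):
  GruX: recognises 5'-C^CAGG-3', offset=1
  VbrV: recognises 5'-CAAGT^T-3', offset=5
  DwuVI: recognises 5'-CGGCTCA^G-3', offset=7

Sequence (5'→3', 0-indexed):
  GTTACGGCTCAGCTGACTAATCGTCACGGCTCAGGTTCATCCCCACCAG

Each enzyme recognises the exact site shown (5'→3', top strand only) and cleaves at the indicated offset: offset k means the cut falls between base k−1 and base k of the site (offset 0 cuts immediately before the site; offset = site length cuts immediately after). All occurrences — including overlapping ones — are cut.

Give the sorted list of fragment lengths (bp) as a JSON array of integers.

Scan for sites:
  GruX CCAGG/1: at [45] ⇒ [46]
  VbrV (CAAGTT, off=5): no sites
  DwuVI CGGCTCAG/7: at [4, 26] ⇒ [11, 33]

Pooled cuts: [11, 33, 46]

Fragment lengths:
  11→33: 22 bp
  33→46: 13 bp
  46→11 (wrap): 49-46+11 = 14 bp

[13,14,22]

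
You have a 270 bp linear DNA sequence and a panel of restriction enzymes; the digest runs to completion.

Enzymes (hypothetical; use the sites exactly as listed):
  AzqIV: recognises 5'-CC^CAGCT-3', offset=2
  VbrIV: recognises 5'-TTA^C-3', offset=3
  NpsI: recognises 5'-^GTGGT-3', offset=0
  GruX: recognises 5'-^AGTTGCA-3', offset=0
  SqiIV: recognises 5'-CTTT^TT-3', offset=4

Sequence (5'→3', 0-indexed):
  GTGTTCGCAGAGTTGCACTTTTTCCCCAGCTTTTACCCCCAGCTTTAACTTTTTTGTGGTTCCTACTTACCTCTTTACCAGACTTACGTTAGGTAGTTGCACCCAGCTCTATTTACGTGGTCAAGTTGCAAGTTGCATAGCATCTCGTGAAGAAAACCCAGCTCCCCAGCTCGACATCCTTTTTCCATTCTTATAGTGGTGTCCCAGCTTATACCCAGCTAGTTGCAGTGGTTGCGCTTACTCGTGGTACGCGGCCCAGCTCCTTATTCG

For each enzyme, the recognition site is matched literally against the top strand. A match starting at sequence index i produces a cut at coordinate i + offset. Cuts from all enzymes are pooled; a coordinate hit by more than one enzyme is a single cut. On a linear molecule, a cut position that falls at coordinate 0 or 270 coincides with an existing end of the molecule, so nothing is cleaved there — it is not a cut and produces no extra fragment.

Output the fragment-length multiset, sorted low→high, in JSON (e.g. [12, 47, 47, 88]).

[1,3,3,4,5,5,7,7,7,8,8,8,9,9,9,9,10,11,11,12,13,13,13,13,14,14,16,28]

Site scan:
  AzqIV (CCCAGCT, off=2): starts [24, 37, 101, 156, 164, 202, 213, 254] → cuts [26, 39, 103, 158, 166, 204, 215, 256]
  VbrIV (TTAC, off=3): starts [32, 66, 74, 83, 112, 237] → cuts [35, 69, 77, 86, 115, 240]
  NpsI (GTGGT, off=0): starts [55, 116, 195, 227, 243] → cuts [55, 116, 195, 227, 243]
  GruX (AGTTGCA, off=0): starts [10, 94, 123, 130, 220] → cuts [10, 94, 123, 130, 220]
  SqiIV (CTTTTT, off=4): starts [17, 48, 178] → cuts [21, 52, 182]

Pooled cuts: [10, 21, 26, 35, 39, 52, 55, 69, 77, 86, 94, 103, 115, 116, 123, 130, 158, 166, 182, 195, 204, 215, 220, 227, 240, 243, 256]

Fragments:
  [0,10): 10 bp
  [10,21): 11 bp
  [21,26): 5 bp
  [26,35): 9 bp
  [35,39): 4 bp
  [39,52): 13 bp
  [52,55): 3 bp
  [55,69): 14 bp
  [69,77): 8 bp
  [77,86): 9 bp
  [86,94): 8 bp
  [94,103): 9 bp
  [103,115): 12 bp
  [115,116): 1 bp
  [116,123): 7 bp
  [123,130): 7 bp
  [130,158): 28 bp
  [158,166): 8 bp
  [166,182): 16 bp
  [182,195): 13 bp
  [195,204): 9 bp
  [204,215): 11 bp
  [215,220): 5 bp
  [220,227): 7 bp
  [227,240): 13 bp
  [240,243): 3 bp
  [243,256): 13 bp
  [256,270): 14 bp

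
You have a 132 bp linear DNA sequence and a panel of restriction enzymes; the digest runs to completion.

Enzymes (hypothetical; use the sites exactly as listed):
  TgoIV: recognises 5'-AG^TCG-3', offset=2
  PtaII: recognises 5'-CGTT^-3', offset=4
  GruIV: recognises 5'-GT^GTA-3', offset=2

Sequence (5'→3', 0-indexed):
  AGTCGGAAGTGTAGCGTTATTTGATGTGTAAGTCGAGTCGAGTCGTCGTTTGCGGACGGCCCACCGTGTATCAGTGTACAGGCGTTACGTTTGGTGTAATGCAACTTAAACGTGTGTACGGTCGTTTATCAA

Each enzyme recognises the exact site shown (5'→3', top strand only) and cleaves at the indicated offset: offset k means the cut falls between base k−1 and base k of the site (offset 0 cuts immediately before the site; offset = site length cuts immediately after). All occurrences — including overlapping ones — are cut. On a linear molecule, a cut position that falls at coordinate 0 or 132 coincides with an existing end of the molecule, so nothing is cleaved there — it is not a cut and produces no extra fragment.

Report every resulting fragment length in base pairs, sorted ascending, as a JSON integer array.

Scan for sites:
  TgoIV AGTCG/2: at [0, 30, 35, 40] ⇒ [2, 32, 37, 42]
  PtaII CGTT/4: at [14, 46, 82, 87, 122] ⇒ [18, 50, 86, 91, 126]
  GruIV GTGTA/2: at [8, 25, 65, 73, 93, 113] ⇒ [10, 27, 67, 75, 95, 115]

All cut coordinates (distinct, sorted): [2, 10, 18, 27, 32, 37, 42, 50, 67, 75, 86, 91, 95, 115, 126]

Fragment lengths:
  [0,2): 2 bp
  [2,10): 8 bp
  [10,18): 8 bp
  [18,27): 9 bp
  [27,32): 5 bp
  [32,37): 5 bp
  [37,42): 5 bp
  [42,50): 8 bp
  [50,67): 17 bp
  [67,75): 8 bp
  [75,86): 11 bp
  [86,91): 5 bp
  [91,95): 4 bp
  [95,115): 20 bp
  [115,126): 11 bp
  [126,132): 6 bp

[2,4,5,5,5,5,6,8,8,8,8,9,11,11,17,20]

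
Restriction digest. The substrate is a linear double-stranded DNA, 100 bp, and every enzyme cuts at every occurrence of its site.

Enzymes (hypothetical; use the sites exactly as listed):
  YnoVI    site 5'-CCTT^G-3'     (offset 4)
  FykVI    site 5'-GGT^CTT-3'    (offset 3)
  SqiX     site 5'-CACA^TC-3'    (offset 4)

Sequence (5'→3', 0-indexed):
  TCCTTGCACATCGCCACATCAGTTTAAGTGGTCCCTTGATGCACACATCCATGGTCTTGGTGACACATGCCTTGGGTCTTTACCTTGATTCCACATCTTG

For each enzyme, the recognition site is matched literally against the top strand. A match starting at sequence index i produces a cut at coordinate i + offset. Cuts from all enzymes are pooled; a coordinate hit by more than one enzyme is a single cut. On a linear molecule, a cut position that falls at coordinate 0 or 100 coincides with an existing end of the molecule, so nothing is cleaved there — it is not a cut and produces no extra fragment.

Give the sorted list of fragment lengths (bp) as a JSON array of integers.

Site scan:
  YnoVI (CCTTG, off=4): starts [1, 33, 69, 82] → cuts [5, 37, 73, 86]
  FykVI (GGTCTT, off=3): starts [52, 74] → cuts [55, 77]
  SqiX (CACATC, off=4): starts [6, 14, 43, 91] → cuts [10, 18, 47, 95]

Pooled cuts: [5, 10, 18, 37, 47, 55, 73, 77, 86, 95]

Fragment lengths:
  [0,5): 5 bp
  [5,10): 5 bp
  [10,18): 8 bp
  [18,37): 19 bp
  [37,47): 10 bp
  [47,55): 8 bp
  [55,73): 18 bp
  [73,77): 4 bp
  [77,86): 9 bp
  [86,95): 9 bp
  [95,100): 5 bp

[4,5,5,5,8,8,9,9,10,18,19]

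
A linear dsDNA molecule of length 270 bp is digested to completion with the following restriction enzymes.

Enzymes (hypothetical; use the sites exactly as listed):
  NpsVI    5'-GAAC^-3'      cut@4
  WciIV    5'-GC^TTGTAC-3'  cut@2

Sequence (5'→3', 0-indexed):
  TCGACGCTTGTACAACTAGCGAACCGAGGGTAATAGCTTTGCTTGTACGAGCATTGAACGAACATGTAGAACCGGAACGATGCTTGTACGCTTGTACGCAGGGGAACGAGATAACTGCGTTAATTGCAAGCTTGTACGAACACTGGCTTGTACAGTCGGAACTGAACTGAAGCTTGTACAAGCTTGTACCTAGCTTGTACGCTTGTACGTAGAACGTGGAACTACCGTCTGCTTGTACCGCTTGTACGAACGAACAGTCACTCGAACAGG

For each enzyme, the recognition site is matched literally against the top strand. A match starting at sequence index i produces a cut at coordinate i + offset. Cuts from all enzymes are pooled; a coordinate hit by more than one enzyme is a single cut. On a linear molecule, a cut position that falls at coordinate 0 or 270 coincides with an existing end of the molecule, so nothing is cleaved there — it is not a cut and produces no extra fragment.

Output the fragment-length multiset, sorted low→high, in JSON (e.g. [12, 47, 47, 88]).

[3,4,4,5,5,6,6,6,7,7,8,8,9,9,10,10,10,10,11,12,13,15,16,17,17,18,24]

Scan for sites:
  NpsVI GAAC/4: at [20, 55, 59, 68, 74, 103, 137, 158, 163, 211, 218, 247, 251, 263] ⇒ [24, 59, 63, 72, 78, 107, 141, 162, 167, 215, 222, 251, 255, 267]
  WciIV GCTTGTAC/2: at [5, 40, 81, 89, 129, 145, 171, 181, 192, 200, 230, 239] ⇒ [7, 42, 83, 91, 131, 147, 173, 183, 194, 202, 232, 241]

All cut coordinates (distinct, sorted): [7, 24, 42, 59, 63, 72, 78, 83, 91, 107, 131, 141, 147, 162, 167, 173, 183, 194, 202, 215, 222, 232, 241, 251, 255, 267]

Fragment lengths:
  [0,7): 7 bp
  [7,24): 17 bp
  [24,42): 18 bp
  [42,59): 17 bp
  [59,63): 4 bp
  [63,72): 9 bp
  [72,78): 6 bp
  [78,83): 5 bp
  [83,91): 8 bp
  [91,107): 16 bp
  [107,131): 24 bp
  [131,141): 10 bp
  [141,147): 6 bp
  [147,162): 15 bp
  [162,167): 5 bp
  [167,173): 6 bp
  [173,183): 10 bp
  [183,194): 11 bp
  [194,202): 8 bp
  [202,215): 13 bp
  [215,222): 7 bp
  [222,232): 10 bp
  [232,241): 9 bp
  [241,251): 10 bp
  [251,255): 4 bp
  [255,267): 12 bp
  [267,270): 3 bp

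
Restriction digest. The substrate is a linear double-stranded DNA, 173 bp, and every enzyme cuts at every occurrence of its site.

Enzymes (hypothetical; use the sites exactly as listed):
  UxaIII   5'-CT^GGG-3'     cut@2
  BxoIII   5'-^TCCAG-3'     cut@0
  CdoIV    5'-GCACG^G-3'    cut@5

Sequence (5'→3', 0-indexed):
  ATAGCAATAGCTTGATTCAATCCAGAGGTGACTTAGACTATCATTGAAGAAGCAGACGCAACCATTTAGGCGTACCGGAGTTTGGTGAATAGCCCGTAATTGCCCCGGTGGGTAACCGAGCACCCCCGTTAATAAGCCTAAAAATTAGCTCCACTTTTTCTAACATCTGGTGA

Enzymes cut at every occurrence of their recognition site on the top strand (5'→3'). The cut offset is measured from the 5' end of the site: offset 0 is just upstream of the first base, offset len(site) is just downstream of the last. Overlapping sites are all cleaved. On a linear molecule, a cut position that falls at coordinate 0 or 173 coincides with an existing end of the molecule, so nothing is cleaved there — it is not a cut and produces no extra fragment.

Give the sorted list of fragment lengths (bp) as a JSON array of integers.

Site scan:
  UxaIII (CTGGG, off=2): no sites
  BxoIII TCCAG/0: at [20] ⇒ [20]
  CdoIV (GCACGG, off=5): no sites

All cut coordinates (distinct, sorted): [20]

Fragment lengths:
  [0,20): 20 bp
  [20,173): 153 bp

[20,153]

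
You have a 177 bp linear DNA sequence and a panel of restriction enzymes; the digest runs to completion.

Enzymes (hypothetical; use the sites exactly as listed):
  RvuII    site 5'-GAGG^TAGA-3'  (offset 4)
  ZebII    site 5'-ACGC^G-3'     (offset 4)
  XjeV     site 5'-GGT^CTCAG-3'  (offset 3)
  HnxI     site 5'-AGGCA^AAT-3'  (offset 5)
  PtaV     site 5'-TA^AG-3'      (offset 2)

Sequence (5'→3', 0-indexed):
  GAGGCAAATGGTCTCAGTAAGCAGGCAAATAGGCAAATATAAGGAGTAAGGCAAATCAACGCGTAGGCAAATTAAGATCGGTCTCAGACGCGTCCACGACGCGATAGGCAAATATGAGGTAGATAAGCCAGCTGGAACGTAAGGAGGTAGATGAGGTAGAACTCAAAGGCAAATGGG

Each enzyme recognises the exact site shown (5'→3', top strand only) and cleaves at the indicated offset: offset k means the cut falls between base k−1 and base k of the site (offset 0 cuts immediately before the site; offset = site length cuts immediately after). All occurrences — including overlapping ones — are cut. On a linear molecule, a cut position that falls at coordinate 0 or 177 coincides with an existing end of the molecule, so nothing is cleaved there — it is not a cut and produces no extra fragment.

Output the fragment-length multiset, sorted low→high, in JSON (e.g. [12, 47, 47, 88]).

Per-enzyme occurrences:
  RvuII (GAGGTAGA, off=4): starts [115, 143, 152] → cuts [119, 147, 156]
  ZebII (ACGCG, off=4): starts [58, 87, 98] → cuts [62, 91, 102]
  XjeV (GGTCTCAG, off=3): starts [9, 79] → cuts [12, 82]
  HnxI (AGGCAAAT, off=5): starts [1, 22, 30, 48, 64, 105, 166] → cuts [6, 27, 35, 53, 69, 110, 171]
  PtaV (TAAG, off=2): starts [17, 39, 46, 72, 123, 139] → cuts [19, 41, 48, 74, 125, 141]

Pooled cuts: [6, 12, 19, 27, 35, 41, 48, 53, 62, 69, 74, 82, 91, 102, 110, 119, 125, 141, 147, 156, 171]

Fragment lengths:
  [0,6): 6 bp
  [6,12): 6 bp
  [12,19): 7 bp
  [19,27): 8 bp
  [27,35): 8 bp
  [35,41): 6 bp
  [41,48): 7 bp
  [48,53): 5 bp
  [53,62): 9 bp
  [62,69): 7 bp
  [69,74): 5 bp
  [74,82): 8 bp
  [82,91): 9 bp
  [91,102): 11 bp
  [102,110): 8 bp
  [110,119): 9 bp
  [119,125): 6 bp
  [125,141): 16 bp
  [141,147): 6 bp
  [147,156): 9 bp
  [156,171): 15 bp
  [171,177): 6 bp

[5,5,6,6,6,6,6,6,7,7,7,8,8,8,8,9,9,9,9,11,15,16]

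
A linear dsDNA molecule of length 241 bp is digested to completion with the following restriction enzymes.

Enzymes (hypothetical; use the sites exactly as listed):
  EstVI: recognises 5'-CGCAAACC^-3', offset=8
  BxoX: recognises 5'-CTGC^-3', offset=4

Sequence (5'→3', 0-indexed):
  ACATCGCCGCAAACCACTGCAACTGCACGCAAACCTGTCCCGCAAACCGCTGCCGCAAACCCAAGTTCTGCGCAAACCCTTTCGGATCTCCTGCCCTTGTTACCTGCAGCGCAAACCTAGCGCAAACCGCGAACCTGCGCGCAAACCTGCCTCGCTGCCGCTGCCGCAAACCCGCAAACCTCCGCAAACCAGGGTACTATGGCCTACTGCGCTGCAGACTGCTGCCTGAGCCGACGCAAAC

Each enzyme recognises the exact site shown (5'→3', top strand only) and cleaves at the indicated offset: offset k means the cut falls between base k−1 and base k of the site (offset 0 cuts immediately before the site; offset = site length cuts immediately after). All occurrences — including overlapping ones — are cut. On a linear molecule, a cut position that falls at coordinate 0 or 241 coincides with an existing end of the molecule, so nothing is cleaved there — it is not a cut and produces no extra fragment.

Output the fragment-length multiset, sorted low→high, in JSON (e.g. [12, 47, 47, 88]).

[3,3,5,5,5,6,6,7,7,8,8,8,8,9,9,10,10,10,10,11,13,13,15,16,16,20]

Per-enzyme occurrences:
  EstVI CGCAAACC/8: at [7, 27, 40, 53, 70, 109, 120, 139, 164, 172, 182] ⇒ [15, 35, 48, 61, 78, 117, 128, 147, 172, 180, 190]
  BxoX CTGC/4: at [16, 22, 49, 67, 90, 103, 134, 146, 154, 160, 206, 211, 218, 221] ⇒ [20, 26, 53, 71, 94, 107, 138, 150, 158, 164, 210, 215, 222, 225]

Pooled cuts: [15, 20, 26, 35, 48, 53, 61, 71, 78, 94, 107, 117, 128, 138, 147, 150, 158, 164, 172, 180, 190, 210, 215, 222, 225]

Fragments:
  [0,15): 15 bp
  [15,20): 5 bp
  [20,26): 6 bp
  [26,35): 9 bp
  [35,48): 13 bp
  [48,53): 5 bp
  [53,61): 8 bp
  [61,71): 10 bp
  [71,78): 7 bp
  [78,94): 16 bp
  [94,107): 13 bp
  [107,117): 10 bp
  [117,128): 11 bp
  [128,138): 10 bp
  [138,147): 9 bp
  [147,150): 3 bp
  [150,158): 8 bp
  [158,164): 6 bp
  [164,172): 8 bp
  [172,180): 8 bp
  [180,190): 10 bp
  [190,210): 20 bp
  [210,215): 5 bp
  [215,222): 7 bp
  [222,225): 3 bp
  [225,241): 16 bp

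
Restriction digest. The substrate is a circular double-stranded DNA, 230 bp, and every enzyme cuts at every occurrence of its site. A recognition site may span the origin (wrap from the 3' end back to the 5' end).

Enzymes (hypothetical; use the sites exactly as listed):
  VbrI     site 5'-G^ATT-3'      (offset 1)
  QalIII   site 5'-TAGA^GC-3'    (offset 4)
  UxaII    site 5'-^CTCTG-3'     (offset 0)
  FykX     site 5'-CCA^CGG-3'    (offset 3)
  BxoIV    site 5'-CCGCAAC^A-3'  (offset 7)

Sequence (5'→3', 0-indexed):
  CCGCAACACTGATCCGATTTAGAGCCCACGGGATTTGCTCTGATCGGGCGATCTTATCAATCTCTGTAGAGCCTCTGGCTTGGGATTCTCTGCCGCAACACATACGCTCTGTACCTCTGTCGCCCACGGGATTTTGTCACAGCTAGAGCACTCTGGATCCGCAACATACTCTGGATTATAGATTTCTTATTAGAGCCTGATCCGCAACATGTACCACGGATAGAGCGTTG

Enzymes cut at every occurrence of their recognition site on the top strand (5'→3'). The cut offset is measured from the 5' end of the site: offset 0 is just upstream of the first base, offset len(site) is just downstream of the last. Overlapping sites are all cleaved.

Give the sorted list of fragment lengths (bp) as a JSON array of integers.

Site scan:
  VbrI GATT/1: at [15, 31, 83, 129, 173, 180] ⇒ [16, 32, 84, 130, 174, 181]
  QalIII TAGAGC/4: at [19, 66, 143, 190, 220] ⇒ [23, 70, 147, 194, 224]
  UxaII CTCTG/0: at [37, 61, 72, 87, 106, 114, 150, 168] ⇒ [37, 61, 72, 87, 106, 114, 150, 168]
  FykX CCACGG/3: at [25, 123, 213] ⇒ [28, 126, 216]
  BxoIV CCGCAACA/7: at [0, 92, 158, 201] ⇒ [7, 99, 165, 208]

All cut coordinates (distinct, sorted): [7, 16, 23, 28, 32, 37, 61, 70, 72, 84, 87, 99, 106, 114, 126, 130, 147, 150, 165, 168, 174, 181, 194, 208, 216, 224]

Fragment lengths:
  7→16: 9 bp
  16→23: 7 bp
  23→28: 5 bp
  28→32: 4 bp
  32→37: 5 bp
  37→61: 24 bp
  61→70: 9 bp
  70→72: 2 bp
  72→84: 12 bp
  84→87: 3 bp
  87→99: 12 bp
  99→106: 7 bp
  106→114: 8 bp
  114→126: 12 bp
  126→130: 4 bp
  130→147: 17 bp
  147→150: 3 bp
  150→165: 15 bp
  165→168: 3 bp
  168→174: 6 bp
  174→181: 7 bp
  181→194: 13 bp
  194→208: 14 bp
  208→216: 8 bp
  216→224: 8 bp
  224→7 (wrap): 230-224+7 = 13 bp

[2,3,3,3,4,4,5,5,6,7,7,7,8,8,8,9,9,12,12,12,13,13,14,15,17,24]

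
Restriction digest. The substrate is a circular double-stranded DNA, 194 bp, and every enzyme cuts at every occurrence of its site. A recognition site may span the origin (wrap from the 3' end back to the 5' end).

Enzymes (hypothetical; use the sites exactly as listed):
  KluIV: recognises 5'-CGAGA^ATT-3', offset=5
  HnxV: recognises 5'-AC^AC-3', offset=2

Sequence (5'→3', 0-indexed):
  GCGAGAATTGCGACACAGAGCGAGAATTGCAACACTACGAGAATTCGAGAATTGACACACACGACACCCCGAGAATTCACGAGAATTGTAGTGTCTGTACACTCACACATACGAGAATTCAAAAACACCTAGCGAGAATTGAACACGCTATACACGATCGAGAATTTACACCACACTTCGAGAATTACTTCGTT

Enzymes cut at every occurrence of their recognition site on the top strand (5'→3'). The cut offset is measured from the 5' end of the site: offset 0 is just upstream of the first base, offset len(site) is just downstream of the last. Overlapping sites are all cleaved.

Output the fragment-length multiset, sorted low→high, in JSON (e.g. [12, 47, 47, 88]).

Site scan:
  KluIV CGAGAATT/5: at [1, 20, 37, 45, 69, 79, 111, 132, 158, 178] ⇒ [6, 25, 42, 50, 74, 84, 116, 137, 163, 183]
  HnxV ACAC/2: at [12, 31, 54, 56, 58, 63, 98, 104, 124, 142, 151, 167, 172] ⇒ [14, 33, 56, 58, 60, 65, 100, 106, 126, 144, 153, 169, 174]

All cut coordinates (distinct, sorted): [6, 14, 25, 33, 42, 50, 56, 58, 60, 65, 74, 84, 100, 106, 116, 126, 137, 144, 153, 163, 169, 174, 183]

Fragment lengths:
  6→14: 8 bp
  14→25: 11 bp
  25→33: 8 bp
  33→42: 9 bp
  42→50: 8 bp
  50→56: 6 bp
  56→58: 2 bp
  58→60: 2 bp
  60→65: 5 bp
  65→74: 9 bp
  74→84: 10 bp
  84→100: 16 bp
  100→106: 6 bp
  106→116: 10 bp
  116→126: 10 bp
  126→137: 11 bp
  137→144: 7 bp
  144→153: 9 bp
  153→163: 10 bp
  163→169: 6 bp
  169→174: 5 bp
  174→183: 9 bp
  183→6 (wrap): 194-183+6 = 17 bp

[2,2,5,5,6,6,6,7,8,8,8,9,9,9,9,10,10,10,10,11,11,16,17]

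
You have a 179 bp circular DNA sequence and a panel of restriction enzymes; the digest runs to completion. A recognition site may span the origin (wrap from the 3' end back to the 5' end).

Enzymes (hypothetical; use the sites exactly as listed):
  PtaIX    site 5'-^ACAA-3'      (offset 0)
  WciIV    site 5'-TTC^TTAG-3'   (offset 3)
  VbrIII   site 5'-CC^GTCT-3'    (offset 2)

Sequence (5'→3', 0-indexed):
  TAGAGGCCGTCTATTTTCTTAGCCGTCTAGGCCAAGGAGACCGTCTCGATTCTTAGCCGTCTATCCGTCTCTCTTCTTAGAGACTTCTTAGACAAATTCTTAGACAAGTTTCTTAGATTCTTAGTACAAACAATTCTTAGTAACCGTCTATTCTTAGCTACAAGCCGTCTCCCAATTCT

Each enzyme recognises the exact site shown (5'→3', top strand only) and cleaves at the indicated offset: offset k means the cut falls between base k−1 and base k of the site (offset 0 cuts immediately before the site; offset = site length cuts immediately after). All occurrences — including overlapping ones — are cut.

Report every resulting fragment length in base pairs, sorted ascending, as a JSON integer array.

Per-enzyme occurrences:
  PtaIX ACAA/0: at [91, 103, 125, 129, 159] ⇒ [91, 103, 125, 129, 159]
  WciIV TTCTTAG/3: at [15, 49, 73, 84, 96, 109, 117, 133, 150, 175] ⇒ [18, 52, 76, 87, 99, 112, 120, 136, 153, 178]
  VbrIII CCGTCT/2: at [6, 22, 40, 56, 64, 143, 164] ⇒ [8, 24, 42, 58, 66, 145, 166]

All cut coordinates (distinct, sorted): [8, 18, 24, 42, 52, 58, 66, 76, 87, 91, 99, 103, 112, 120, 125, 129, 136, 145, 153, 159, 166, 178]

Fragments:
  8→18: 10 bp
  18→24: 6 bp
  24→42: 18 bp
  42→52: 10 bp
  52→58: 6 bp
  58→66: 8 bp
  66→76: 10 bp
  76→87: 11 bp
  87→91: 4 bp
  91→99: 8 bp
  99→103: 4 bp
  103→112: 9 bp
  112→120: 8 bp
  120→125: 5 bp
  125→129: 4 bp
  129→136: 7 bp
  136→145: 9 bp
  145→153: 8 bp
  153→159: 6 bp
  159→166: 7 bp
  166→178: 12 bp
  178→8 (wrap): 179-178+8 = 9 bp

[4,4,4,5,6,6,6,7,7,8,8,8,8,9,9,9,10,10,10,11,12,18]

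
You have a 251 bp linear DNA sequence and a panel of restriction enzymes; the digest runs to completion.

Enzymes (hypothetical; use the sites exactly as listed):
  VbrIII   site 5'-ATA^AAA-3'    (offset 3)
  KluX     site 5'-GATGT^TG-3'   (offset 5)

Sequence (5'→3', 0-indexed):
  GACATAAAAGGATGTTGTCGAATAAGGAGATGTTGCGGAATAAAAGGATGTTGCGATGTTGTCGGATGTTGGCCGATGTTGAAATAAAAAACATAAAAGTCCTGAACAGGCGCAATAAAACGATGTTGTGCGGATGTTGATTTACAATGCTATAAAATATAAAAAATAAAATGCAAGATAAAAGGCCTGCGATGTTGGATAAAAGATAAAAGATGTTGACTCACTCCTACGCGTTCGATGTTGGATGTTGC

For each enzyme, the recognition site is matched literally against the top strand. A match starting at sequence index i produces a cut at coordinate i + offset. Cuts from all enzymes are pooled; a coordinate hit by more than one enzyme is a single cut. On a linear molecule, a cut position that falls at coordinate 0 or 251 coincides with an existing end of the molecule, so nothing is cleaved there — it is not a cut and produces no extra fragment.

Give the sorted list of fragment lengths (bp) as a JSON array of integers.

Scan for sites:
  VbrIII (ATAAAA, off=3): starts [3, 39, 83, 92, 114, 151, 158, 165, 177, 198, 205] → cuts [6, 42, 86, 95, 117, 154, 161, 168, 180, 201, 208]
  KluX (GATGTTG, off=5): starts [10, 28, 46, 54, 64, 74, 121, 132, 190, 211, 236, 243] → cuts [15, 33, 51, 59, 69, 79, 126, 137, 195, 216, 241, 248]

All cut coordinates (distinct, sorted): [6, 15, 33, 42, 51, 59, 69, 79, 86, 95, 117, 126, 137, 154, 161, 168, 180, 195, 201, 208, 216, 241, 248]

Fragments:
  [0,6): 6 bp
  [6,15): 9 bp
  [15,33): 18 bp
  [33,42): 9 bp
  [42,51): 9 bp
  [51,59): 8 bp
  [59,69): 10 bp
  [69,79): 10 bp
  [79,86): 7 bp
  [86,95): 9 bp
  [95,117): 22 bp
  [117,126): 9 bp
  [126,137): 11 bp
  [137,154): 17 bp
  [154,161): 7 bp
  [161,168): 7 bp
  [168,180): 12 bp
  [180,195): 15 bp
  [195,201): 6 bp
  [201,208): 7 bp
  [208,216): 8 bp
  [216,241): 25 bp
  [241,248): 7 bp
  [248,251): 3 bp

[3,6,6,7,7,7,7,7,8,8,9,9,9,9,9,10,10,11,12,15,17,18,22,25]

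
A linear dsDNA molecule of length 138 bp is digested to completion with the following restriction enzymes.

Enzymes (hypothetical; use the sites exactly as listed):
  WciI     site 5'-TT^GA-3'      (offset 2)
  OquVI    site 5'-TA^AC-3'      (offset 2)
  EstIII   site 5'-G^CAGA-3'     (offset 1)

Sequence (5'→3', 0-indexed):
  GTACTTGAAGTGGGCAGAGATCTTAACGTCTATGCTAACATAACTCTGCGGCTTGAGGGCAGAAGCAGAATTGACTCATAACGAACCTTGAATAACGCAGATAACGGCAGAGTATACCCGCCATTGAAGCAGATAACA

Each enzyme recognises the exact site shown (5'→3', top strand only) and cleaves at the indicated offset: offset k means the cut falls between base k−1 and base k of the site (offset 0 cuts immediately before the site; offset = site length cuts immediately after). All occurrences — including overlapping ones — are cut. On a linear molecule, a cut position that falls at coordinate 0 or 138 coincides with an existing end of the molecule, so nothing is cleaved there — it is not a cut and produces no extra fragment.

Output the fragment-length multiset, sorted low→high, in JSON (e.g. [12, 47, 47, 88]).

[3,3,4,4,5,5,5,6,6,6,6,7,8,8,9,11,12,12,18]

Site scan:
  WciI TTGA/2: at [4, 52, 70, 87, 123] ⇒ [6, 54, 72, 89, 125]
  OquVI TAAC/2: at [23, 35, 40, 78, 92, 101, 133] ⇒ [25, 37, 42, 80, 94, 103, 135]
  EstIII GCAGA/1: at [13, 58, 64, 96, 106, 128] ⇒ [14, 59, 65, 97, 107, 129]

All cut coordinates (distinct, sorted): [6, 14, 25, 37, 42, 54, 59, 65, 72, 80, 89, 94, 97, 103, 107, 125, 129, 135]

Fragment lengths:
  [0,6): 6 bp
  [6,14): 8 bp
  [14,25): 11 bp
  [25,37): 12 bp
  [37,42): 5 bp
  [42,54): 12 bp
  [54,59): 5 bp
  [59,65): 6 bp
  [65,72): 7 bp
  [72,80): 8 bp
  [80,89): 9 bp
  [89,94): 5 bp
  [94,97): 3 bp
  [97,103): 6 bp
  [103,107): 4 bp
  [107,125): 18 bp
  [125,129): 4 bp
  [129,135): 6 bp
  [135,138): 3 bp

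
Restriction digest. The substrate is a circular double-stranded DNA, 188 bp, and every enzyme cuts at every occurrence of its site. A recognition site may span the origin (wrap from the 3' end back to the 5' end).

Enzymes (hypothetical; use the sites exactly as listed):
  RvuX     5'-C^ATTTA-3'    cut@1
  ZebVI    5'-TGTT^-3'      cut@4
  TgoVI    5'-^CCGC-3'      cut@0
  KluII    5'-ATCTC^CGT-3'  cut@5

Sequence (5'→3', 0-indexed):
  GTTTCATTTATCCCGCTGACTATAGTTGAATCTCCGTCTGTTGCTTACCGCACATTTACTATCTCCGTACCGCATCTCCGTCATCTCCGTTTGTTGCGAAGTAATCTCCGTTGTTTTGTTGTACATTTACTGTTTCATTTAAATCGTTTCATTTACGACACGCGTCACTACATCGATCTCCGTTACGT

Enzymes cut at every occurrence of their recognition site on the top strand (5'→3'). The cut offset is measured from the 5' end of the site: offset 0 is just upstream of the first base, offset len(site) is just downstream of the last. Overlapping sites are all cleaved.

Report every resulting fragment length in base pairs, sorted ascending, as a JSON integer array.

[2,2,4,4,5,5,6,7,7,8,8,9,9,10,11,12,13,14,22,30]

Site scan:
  RvuX (CATTTA, off=1): starts [4, 52, 123, 135, 149] → cuts [5, 53, 124, 136, 150]
  ZebVI (TGTT, off=4): starts [38, 91, 111, 116, 130, 187] → cuts [3, 42, 95, 115, 120, 134]
  TgoVI (CCGC, off=0): starts [12, 47, 69] → cuts [12, 47, 69]
  KluII (ATCTCCGT, off=5): starts [29, 60, 73, 82, 103, 175] → cuts [34, 65, 78, 87, 108, 180]

All cut coordinates (distinct, sorted): [3, 5, 12, 34, 42, 47, 53, 65, 69, 78, 87, 95, 108, 115, 120, 124, 134, 136, 150, 180]

Fragment lengths:
  3→5: 2 bp
  5→12: 7 bp
  12→34: 22 bp
  34→42: 8 bp
  42→47: 5 bp
  47→53: 6 bp
  53→65: 12 bp
  65→69: 4 bp
  69→78: 9 bp
  78→87: 9 bp
  87→95: 8 bp
  95→108: 13 bp
  108→115: 7 bp
  115→120: 5 bp
  120→124: 4 bp
  124→134: 10 bp
  134→136: 2 bp
  136→150: 14 bp
  150→180: 30 bp
  180→3 (wrap): 188-180+3 = 11 bp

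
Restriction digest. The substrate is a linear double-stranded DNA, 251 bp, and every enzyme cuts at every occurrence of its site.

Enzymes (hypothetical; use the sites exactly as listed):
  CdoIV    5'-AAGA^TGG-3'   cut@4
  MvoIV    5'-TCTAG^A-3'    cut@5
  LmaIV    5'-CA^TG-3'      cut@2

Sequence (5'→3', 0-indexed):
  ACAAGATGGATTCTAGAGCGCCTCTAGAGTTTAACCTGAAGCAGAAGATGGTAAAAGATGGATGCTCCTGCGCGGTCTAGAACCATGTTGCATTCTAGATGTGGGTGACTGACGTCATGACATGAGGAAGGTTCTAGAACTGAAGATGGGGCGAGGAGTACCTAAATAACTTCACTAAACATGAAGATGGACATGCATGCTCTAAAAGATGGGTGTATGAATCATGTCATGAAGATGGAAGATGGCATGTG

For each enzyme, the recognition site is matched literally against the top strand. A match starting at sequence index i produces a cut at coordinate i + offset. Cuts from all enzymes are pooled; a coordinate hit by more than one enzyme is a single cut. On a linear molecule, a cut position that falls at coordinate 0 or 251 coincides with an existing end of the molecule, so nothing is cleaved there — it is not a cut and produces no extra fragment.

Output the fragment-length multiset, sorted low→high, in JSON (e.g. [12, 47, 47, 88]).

[4,4,5,5,5,5,6,6,6,6,7,9,10,10,11,12,13,15,15,19,21,22,35]

Site scan:
  CdoIV AAGATGG/4: at [2, 44, 54, 142, 183, 205, 231, 238] ⇒ [6, 48, 58, 146, 187, 209, 235, 242]
  MvoIV TCTAGA/5: at [11, 22, 75, 93, 132] ⇒ [16, 27, 80, 98, 137]
  LmaIV CATG/2: at [83, 115, 120, 179, 191, 195, 222, 227, 245] ⇒ [85, 117, 122, 181, 193, 197, 224, 229, 247]

All cut coordinates (distinct, sorted): [6, 16, 27, 48, 58, 80, 85, 98, 117, 122, 137, 146, 181, 187, 193, 197, 209, 224, 229, 235, 242, 247]

Fragment lengths:
  [0,6): 6 bp
  [6,16): 10 bp
  [16,27): 11 bp
  [27,48): 21 bp
  [48,58): 10 bp
  [58,80): 22 bp
  [80,85): 5 bp
  [85,98): 13 bp
  [98,117): 19 bp
  [117,122): 5 bp
  [122,137): 15 bp
  [137,146): 9 bp
  [146,181): 35 bp
  [181,187): 6 bp
  [187,193): 6 bp
  [193,197): 4 bp
  [197,209): 12 bp
  [209,224): 15 bp
  [224,229): 5 bp
  [229,235): 6 bp
  [235,242): 7 bp
  [242,247): 5 bp
  [247,251): 4 bp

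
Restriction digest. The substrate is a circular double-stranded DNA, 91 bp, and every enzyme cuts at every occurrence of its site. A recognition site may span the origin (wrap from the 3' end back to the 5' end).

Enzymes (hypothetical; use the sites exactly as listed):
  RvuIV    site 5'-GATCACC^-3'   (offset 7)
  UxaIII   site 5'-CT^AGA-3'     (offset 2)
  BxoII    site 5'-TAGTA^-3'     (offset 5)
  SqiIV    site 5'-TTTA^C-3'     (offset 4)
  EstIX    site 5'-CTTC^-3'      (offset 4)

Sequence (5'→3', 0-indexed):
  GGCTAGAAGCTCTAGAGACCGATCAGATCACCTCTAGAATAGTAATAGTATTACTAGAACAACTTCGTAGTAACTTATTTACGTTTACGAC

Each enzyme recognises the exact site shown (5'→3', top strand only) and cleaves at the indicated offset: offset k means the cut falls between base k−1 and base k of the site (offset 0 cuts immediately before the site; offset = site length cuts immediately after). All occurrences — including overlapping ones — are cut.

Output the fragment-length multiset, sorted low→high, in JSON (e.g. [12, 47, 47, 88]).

Scan for sites:
  RvuIV GATCACC/7: at [25] ⇒ [32]
  UxaIII CTAGA/2: at [2, 11, 33, 53] ⇒ [4, 13, 35, 55]
  BxoII TAGTA/5: at [39, 45, 67] ⇒ [44, 50, 72]
  SqiIV TTTAC/4: at [77, 83] ⇒ [81, 87]
  EstIX CTTC/4: at [62] ⇒ [66]

Pooled cuts: [4, 13, 32, 35, 44, 50, 55, 66, 72, 81, 87]

Fragment lengths:
  4→13: 9 bp
  13→32: 19 bp
  32→35: 3 bp
  35→44: 9 bp
  44→50: 6 bp
  50→55: 5 bp
  55→66: 11 bp
  66→72: 6 bp
  72→81: 9 bp
  81→87: 6 bp
  87→4 (wrap): 91-87+4 = 8 bp

[3,5,6,6,6,8,9,9,9,11,19]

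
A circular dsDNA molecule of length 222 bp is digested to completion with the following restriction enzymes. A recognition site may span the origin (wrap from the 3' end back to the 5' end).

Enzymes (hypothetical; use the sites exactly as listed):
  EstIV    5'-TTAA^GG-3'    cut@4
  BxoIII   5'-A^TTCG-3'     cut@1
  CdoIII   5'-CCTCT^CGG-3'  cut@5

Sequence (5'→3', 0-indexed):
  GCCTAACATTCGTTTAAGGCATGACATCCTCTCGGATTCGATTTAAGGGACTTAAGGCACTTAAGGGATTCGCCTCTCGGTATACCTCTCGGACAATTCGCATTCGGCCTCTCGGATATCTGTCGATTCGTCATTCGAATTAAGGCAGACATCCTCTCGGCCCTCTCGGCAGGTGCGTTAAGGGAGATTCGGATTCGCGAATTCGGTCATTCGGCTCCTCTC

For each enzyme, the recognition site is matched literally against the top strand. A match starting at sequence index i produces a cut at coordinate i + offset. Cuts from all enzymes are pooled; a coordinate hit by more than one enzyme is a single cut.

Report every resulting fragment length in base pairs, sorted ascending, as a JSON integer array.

Site scan:
  EstIV (TTAAGG, off=4): starts [13, 42, 51, 60, 139, 177] → cuts [17, 46, 55, 64, 143, 181]
  BxoIII (ATTCG, off=1): starts [7, 35, 67, 95, 101, 125, 132, 186, 192, 200, 208] → cuts [8, 36, 68, 96, 102, 126, 133, 187, 193, 201, 209]
  CdoIII (CCTCTCGG, off=5): starts [27, 72, 84, 107, 152, 161] → cuts [32, 77, 89, 112, 157, 166]

All cut coordinates (distinct, sorted): [8, 17, 32, 36, 46, 55, 64, 68, 77, 89, 96, 102, 112, 126, 133, 143, 157, 166, 181, 187, 193, 201, 209]

Fragment lengths:
  8→17: 9 bp
  17→32: 15 bp
  32→36: 4 bp
  36→46: 10 bp
  46→55: 9 bp
  55→64: 9 bp
  64→68: 4 bp
  68→77: 9 bp
  77→89: 12 bp
  89→96: 7 bp
  96→102: 6 bp
  102→112: 10 bp
  112→126: 14 bp
  126→133: 7 bp
  133→143: 10 bp
  143→157: 14 bp
  157→166: 9 bp
  166→181: 15 bp
  181→187: 6 bp
  187→193: 6 bp
  193→201: 8 bp
  201→209: 8 bp
  209→8 (wrap): 222-209+8 = 21 bp

[4,4,6,6,6,7,7,8,8,9,9,9,9,9,10,10,10,12,14,14,15,15,21]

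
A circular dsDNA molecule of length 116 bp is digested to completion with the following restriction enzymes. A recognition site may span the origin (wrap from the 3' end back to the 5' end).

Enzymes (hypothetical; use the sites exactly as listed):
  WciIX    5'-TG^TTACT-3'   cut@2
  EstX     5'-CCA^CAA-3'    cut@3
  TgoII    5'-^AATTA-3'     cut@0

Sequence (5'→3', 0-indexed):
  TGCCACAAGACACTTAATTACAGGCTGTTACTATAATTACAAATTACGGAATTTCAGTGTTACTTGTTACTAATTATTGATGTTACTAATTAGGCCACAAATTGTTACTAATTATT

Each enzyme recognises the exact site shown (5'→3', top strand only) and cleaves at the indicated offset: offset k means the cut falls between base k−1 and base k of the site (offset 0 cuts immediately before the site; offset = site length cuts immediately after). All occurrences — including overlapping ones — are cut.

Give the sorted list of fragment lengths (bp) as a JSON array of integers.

Site scan:
  WciIX TGTTACT/2: at [25, 57, 64, 80, 102] ⇒ [27, 59, 66, 82, 104]
  EstX CCACAA/3: at [2, 94] ⇒ [5, 97]
  TgoII AATTA/0: at [15, 34, 41, 71, 87, 109] ⇒ [15, 34, 41, 71, 87, 109]

Pooled cuts: [5, 15, 27, 34, 41, 59, 66, 71, 82, 87, 97, 104, 109]

Fragments:
  5→15: 10 bp
  15→27: 12 bp
  27→34: 7 bp
  34→41: 7 bp
  41→59: 18 bp
  59→66: 7 bp
  66→71: 5 bp
  71→82: 11 bp
  82→87: 5 bp
  87→97: 10 bp
  97→104: 7 bp
  104→109: 5 bp
  109→5 (wrap): 116-109+5 = 12 bp

[5,5,5,7,7,7,7,10,10,11,12,12,18]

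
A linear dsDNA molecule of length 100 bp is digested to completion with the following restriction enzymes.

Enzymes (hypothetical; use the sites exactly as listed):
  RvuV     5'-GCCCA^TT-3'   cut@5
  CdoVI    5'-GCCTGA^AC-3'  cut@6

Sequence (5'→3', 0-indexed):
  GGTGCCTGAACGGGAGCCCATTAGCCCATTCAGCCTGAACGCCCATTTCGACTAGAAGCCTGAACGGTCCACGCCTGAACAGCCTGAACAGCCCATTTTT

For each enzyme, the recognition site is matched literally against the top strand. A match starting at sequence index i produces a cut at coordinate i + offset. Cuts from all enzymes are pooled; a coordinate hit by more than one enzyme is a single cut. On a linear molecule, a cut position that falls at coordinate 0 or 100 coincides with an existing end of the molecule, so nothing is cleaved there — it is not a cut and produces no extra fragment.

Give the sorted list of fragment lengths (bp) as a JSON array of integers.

[5,7,8,8,9,9,10,11,15,18]

Site scan:
  RvuV GCCCATT/5: at [15, 23, 40, 90] ⇒ [20, 28, 45, 95]
  CdoVI GCCTGAAC/6: at [3, 32, 57, 72, 81] ⇒ [9, 38, 63, 78, 87]

All cut coordinates (distinct, sorted): [9, 20, 28, 38, 45, 63, 78, 87, 95]

Fragment lengths:
  [0,9): 9 bp
  [9,20): 11 bp
  [20,28): 8 bp
  [28,38): 10 bp
  [38,45): 7 bp
  [45,63): 18 bp
  [63,78): 15 bp
  [78,87): 9 bp
  [87,95): 8 bp
  [95,100): 5 bp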